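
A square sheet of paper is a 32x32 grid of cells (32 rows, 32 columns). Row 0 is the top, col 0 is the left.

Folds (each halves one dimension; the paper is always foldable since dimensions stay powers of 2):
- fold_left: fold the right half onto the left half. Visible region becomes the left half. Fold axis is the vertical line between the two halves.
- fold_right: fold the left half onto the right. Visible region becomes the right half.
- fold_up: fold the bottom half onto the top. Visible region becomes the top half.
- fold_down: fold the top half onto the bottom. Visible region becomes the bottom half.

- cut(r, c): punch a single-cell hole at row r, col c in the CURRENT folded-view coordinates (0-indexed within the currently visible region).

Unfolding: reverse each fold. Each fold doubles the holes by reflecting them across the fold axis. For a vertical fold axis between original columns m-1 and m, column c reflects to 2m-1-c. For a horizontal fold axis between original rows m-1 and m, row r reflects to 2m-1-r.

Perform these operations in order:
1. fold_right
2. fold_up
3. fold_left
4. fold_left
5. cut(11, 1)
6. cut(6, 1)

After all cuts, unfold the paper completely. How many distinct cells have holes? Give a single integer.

Op 1 fold_right: fold axis v@16; visible region now rows[0,32) x cols[16,32) = 32x16
Op 2 fold_up: fold axis h@16; visible region now rows[0,16) x cols[16,32) = 16x16
Op 3 fold_left: fold axis v@24; visible region now rows[0,16) x cols[16,24) = 16x8
Op 4 fold_left: fold axis v@20; visible region now rows[0,16) x cols[16,20) = 16x4
Op 5 cut(11, 1): punch at orig (11,17); cuts so far [(11, 17)]; region rows[0,16) x cols[16,20) = 16x4
Op 6 cut(6, 1): punch at orig (6,17); cuts so far [(6, 17), (11, 17)]; region rows[0,16) x cols[16,20) = 16x4
Unfold 1 (reflect across v@20): 4 holes -> [(6, 17), (6, 22), (11, 17), (11, 22)]
Unfold 2 (reflect across v@24): 8 holes -> [(6, 17), (6, 22), (6, 25), (6, 30), (11, 17), (11, 22), (11, 25), (11, 30)]
Unfold 3 (reflect across h@16): 16 holes -> [(6, 17), (6, 22), (6, 25), (6, 30), (11, 17), (11, 22), (11, 25), (11, 30), (20, 17), (20, 22), (20, 25), (20, 30), (25, 17), (25, 22), (25, 25), (25, 30)]
Unfold 4 (reflect across v@16): 32 holes -> [(6, 1), (6, 6), (6, 9), (6, 14), (6, 17), (6, 22), (6, 25), (6, 30), (11, 1), (11, 6), (11, 9), (11, 14), (11, 17), (11, 22), (11, 25), (11, 30), (20, 1), (20, 6), (20, 9), (20, 14), (20, 17), (20, 22), (20, 25), (20, 30), (25, 1), (25, 6), (25, 9), (25, 14), (25, 17), (25, 22), (25, 25), (25, 30)]

Answer: 32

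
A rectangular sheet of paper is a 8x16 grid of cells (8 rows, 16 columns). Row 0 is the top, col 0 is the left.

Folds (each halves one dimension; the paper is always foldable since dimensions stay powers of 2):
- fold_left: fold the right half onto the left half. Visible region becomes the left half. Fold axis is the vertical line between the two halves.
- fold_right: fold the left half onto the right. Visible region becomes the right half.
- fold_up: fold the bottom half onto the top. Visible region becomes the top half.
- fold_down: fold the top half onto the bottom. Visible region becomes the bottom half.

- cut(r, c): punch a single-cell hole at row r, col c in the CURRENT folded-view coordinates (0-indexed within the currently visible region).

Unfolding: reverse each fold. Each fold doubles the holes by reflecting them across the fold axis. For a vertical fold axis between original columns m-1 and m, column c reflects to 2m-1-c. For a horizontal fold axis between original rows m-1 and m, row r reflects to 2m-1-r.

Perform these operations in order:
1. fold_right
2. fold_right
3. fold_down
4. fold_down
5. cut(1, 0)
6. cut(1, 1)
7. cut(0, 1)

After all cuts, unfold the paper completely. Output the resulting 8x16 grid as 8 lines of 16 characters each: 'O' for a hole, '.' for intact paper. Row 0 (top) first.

Op 1 fold_right: fold axis v@8; visible region now rows[0,8) x cols[8,16) = 8x8
Op 2 fold_right: fold axis v@12; visible region now rows[0,8) x cols[12,16) = 8x4
Op 3 fold_down: fold axis h@4; visible region now rows[4,8) x cols[12,16) = 4x4
Op 4 fold_down: fold axis h@6; visible region now rows[6,8) x cols[12,16) = 2x4
Op 5 cut(1, 0): punch at orig (7,12); cuts so far [(7, 12)]; region rows[6,8) x cols[12,16) = 2x4
Op 6 cut(1, 1): punch at orig (7,13); cuts so far [(7, 12), (7, 13)]; region rows[6,8) x cols[12,16) = 2x4
Op 7 cut(0, 1): punch at orig (6,13); cuts so far [(6, 13), (7, 12), (7, 13)]; region rows[6,8) x cols[12,16) = 2x4
Unfold 1 (reflect across h@6): 6 holes -> [(4, 12), (4, 13), (5, 13), (6, 13), (7, 12), (7, 13)]
Unfold 2 (reflect across h@4): 12 holes -> [(0, 12), (0, 13), (1, 13), (2, 13), (3, 12), (3, 13), (4, 12), (4, 13), (5, 13), (6, 13), (7, 12), (7, 13)]
Unfold 3 (reflect across v@12): 24 holes -> [(0, 10), (0, 11), (0, 12), (0, 13), (1, 10), (1, 13), (2, 10), (2, 13), (3, 10), (3, 11), (3, 12), (3, 13), (4, 10), (4, 11), (4, 12), (4, 13), (5, 10), (5, 13), (6, 10), (6, 13), (7, 10), (7, 11), (7, 12), (7, 13)]
Unfold 4 (reflect across v@8): 48 holes -> [(0, 2), (0, 3), (0, 4), (0, 5), (0, 10), (0, 11), (0, 12), (0, 13), (1, 2), (1, 5), (1, 10), (1, 13), (2, 2), (2, 5), (2, 10), (2, 13), (3, 2), (3, 3), (3, 4), (3, 5), (3, 10), (3, 11), (3, 12), (3, 13), (4, 2), (4, 3), (4, 4), (4, 5), (4, 10), (4, 11), (4, 12), (4, 13), (5, 2), (5, 5), (5, 10), (5, 13), (6, 2), (6, 5), (6, 10), (6, 13), (7, 2), (7, 3), (7, 4), (7, 5), (7, 10), (7, 11), (7, 12), (7, 13)]

Answer: ..OOOO....OOOO..
..O..O....O..O..
..O..O....O..O..
..OOOO....OOOO..
..OOOO....OOOO..
..O..O....O..O..
..O..O....O..O..
..OOOO....OOOO..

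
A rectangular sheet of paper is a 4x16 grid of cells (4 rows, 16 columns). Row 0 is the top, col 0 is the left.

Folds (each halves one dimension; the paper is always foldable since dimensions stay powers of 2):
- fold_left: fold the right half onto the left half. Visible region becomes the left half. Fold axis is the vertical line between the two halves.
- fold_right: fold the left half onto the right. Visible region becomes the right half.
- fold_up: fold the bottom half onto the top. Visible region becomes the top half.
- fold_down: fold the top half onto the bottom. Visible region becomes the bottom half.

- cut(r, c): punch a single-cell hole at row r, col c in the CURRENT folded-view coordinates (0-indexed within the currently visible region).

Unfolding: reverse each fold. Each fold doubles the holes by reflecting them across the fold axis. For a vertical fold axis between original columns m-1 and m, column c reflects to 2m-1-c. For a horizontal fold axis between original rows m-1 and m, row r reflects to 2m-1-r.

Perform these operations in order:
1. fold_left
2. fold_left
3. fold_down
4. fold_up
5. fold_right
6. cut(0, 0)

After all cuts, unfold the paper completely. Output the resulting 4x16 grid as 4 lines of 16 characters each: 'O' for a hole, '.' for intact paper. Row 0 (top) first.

Op 1 fold_left: fold axis v@8; visible region now rows[0,4) x cols[0,8) = 4x8
Op 2 fold_left: fold axis v@4; visible region now rows[0,4) x cols[0,4) = 4x4
Op 3 fold_down: fold axis h@2; visible region now rows[2,4) x cols[0,4) = 2x4
Op 4 fold_up: fold axis h@3; visible region now rows[2,3) x cols[0,4) = 1x4
Op 5 fold_right: fold axis v@2; visible region now rows[2,3) x cols[2,4) = 1x2
Op 6 cut(0, 0): punch at orig (2,2); cuts so far [(2, 2)]; region rows[2,3) x cols[2,4) = 1x2
Unfold 1 (reflect across v@2): 2 holes -> [(2, 1), (2, 2)]
Unfold 2 (reflect across h@3): 4 holes -> [(2, 1), (2, 2), (3, 1), (3, 2)]
Unfold 3 (reflect across h@2): 8 holes -> [(0, 1), (0, 2), (1, 1), (1, 2), (2, 1), (2, 2), (3, 1), (3, 2)]
Unfold 4 (reflect across v@4): 16 holes -> [(0, 1), (0, 2), (0, 5), (0, 6), (1, 1), (1, 2), (1, 5), (1, 6), (2, 1), (2, 2), (2, 5), (2, 6), (3, 1), (3, 2), (3, 5), (3, 6)]
Unfold 5 (reflect across v@8): 32 holes -> [(0, 1), (0, 2), (0, 5), (0, 6), (0, 9), (0, 10), (0, 13), (0, 14), (1, 1), (1, 2), (1, 5), (1, 6), (1, 9), (1, 10), (1, 13), (1, 14), (2, 1), (2, 2), (2, 5), (2, 6), (2, 9), (2, 10), (2, 13), (2, 14), (3, 1), (3, 2), (3, 5), (3, 6), (3, 9), (3, 10), (3, 13), (3, 14)]

Answer: .OO..OO..OO..OO.
.OO..OO..OO..OO.
.OO..OO..OO..OO.
.OO..OO..OO..OO.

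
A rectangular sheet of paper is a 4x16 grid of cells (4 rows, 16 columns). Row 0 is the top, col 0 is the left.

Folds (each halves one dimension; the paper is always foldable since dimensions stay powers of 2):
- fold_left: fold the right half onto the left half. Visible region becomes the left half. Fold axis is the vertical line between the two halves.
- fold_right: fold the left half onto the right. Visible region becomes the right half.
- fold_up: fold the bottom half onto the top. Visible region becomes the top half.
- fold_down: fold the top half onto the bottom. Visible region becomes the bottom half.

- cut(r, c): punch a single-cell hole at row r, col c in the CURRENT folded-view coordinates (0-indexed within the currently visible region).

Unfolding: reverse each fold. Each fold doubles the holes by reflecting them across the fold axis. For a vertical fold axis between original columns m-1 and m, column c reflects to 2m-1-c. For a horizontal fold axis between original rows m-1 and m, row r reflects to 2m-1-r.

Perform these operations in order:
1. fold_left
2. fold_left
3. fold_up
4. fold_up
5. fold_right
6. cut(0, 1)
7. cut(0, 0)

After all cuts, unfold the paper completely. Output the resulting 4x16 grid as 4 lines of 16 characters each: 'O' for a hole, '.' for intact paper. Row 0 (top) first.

Op 1 fold_left: fold axis v@8; visible region now rows[0,4) x cols[0,8) = 4x8
Op 2 fold_left: fold axis v@4; visible region now rows[0,4) x cols[0,4) = 4x4
Op 3 fold_up: fold axis h@2; visible region now rows[0,2) x cols[0,4) = 2x4
Op 4 fold_up: fold axis h@1; visible region now rows[0,1) x cols[0,4) = 1x4
Op 5 fold_right: fold axis v@2; visible region now rows[0,1) x cols[2,4) = 1x2
Op 6 cut(0, 1): punch at orig (0,3); cuts so far [(0, 3)]; region rows[0,1) x cols[2,4) = 1x2
Op 7 cut(0, 0): punch at orig (0,2); cuts so far [(0, 2), (0, 3)]; region rows[0,1) x cols[2,4) = 1x2
Unfold 1 (reflect across v@2): 4 holes -> [(0, 0), (0, 1), (0, 2), (0, 3)]
Unfold 2 (reflect across h@1): 8 holes -> [(0, 0), (0, 1), (0, 2), (0, 3), (1, 0), (1, 1), (1, 2), (1, 3)]
Unfold 3 (reflect across h@2): 16 holes -> [(0, 0), (0, 1), (0, 2), (0, 3), (1, 0), (1, 1), (1, 2), (1, 3), (2, 0), (2, 1), (2, 2), (2, 3), (3, 0), (3, 1), (3, 2), (3, 3)]
Unfold 4 (reflect across v@4): 32 holes -> [(0, 0), (0, 1), (0, 2), (0, 3), (0, 4), (0, 5), (0, 6), (0, 7), (1, 0), (1, 1), (1, 2), (1, 3), (1, 4), (1, 5), (1, 6), (1, 7), (2, 0), (2, 1), (2, 2), (2, 3), (2, 4), (2, 5), (2, 6), (2, 7), (3, 0), (3, 1), (3, 2), (3, 3), (3, 4), (3, 5), (3, 6), (3, 7)]
Unfold 5 (reflect across v@8): 64 holes -> [(0, 0), (0, 1), (0, 2), (0, 3), (0, 4), (0, 5), (0, 6), (0, 7), (0, 8), (0, 9), (0, 10), (0, 11), (0, 12), (0, 13), (0, 14), (0, 15), (1, 0), (1, 1), (1, 2), (1, 3), (1, 4), (1, 5), (1, 6), (1, 7), (1, 8), (1, 9), (1, 10), (1, 11), (1, 12), (1, 13), (1, 14), (1, 15), (2, 0), (2, 1), (2, 2), (2, 3), (2, 4), (2, 5), (2, 6), (2, 7), (2, 8), (2, 9), (2, 10), (2, 11), (2, 12), (2, 13), (2, 14), (2, 15), (3, 0), (3, 1), (3, 2), (3, 3), (3, 4), (3, 5), (3, 6), (3, 7), (3, 8), (3, 9), (3, 10), (3, 11), (3, 12), (3, 13), (3, 14), (3, 15)]

Answer: OOOOOOOOOOOOOOOO
OOOOOOOOOOOOOOOO
OOOOOOOOOOOOOOOO
OOOOOOOOOOOOOOOO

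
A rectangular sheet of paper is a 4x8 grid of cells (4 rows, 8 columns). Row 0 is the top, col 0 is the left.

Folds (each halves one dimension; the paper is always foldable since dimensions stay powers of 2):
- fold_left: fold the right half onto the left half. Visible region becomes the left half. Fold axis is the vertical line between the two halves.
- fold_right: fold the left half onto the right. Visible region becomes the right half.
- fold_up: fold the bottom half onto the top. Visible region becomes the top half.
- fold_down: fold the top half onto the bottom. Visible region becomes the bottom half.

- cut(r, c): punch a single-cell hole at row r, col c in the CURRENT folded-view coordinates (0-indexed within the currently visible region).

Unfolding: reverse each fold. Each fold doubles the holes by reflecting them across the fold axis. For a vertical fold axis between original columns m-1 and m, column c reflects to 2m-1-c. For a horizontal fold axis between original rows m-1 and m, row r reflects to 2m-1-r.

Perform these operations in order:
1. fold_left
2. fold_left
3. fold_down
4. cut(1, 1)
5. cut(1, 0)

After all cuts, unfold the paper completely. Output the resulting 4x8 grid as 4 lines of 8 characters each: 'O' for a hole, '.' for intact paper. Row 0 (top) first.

Answer: OOOOOOOO
........
........
OOOOOOOO

Derivation:
Op 1 fold_left: fold axis v@4; visible region now rows[0,4) x cols[0,4) = 4x4
Op 2 fold_left: fold axis v@2; visible region now rows[0,4) x cols[0,2) = 4x2
Op 3 fold_down: fold axis h@2; visible region now rows[2,4) x cols[0,2) = 2x2
Op 4 cut(1, 1): punch at orig (3,1); cuts so far [(3, 1)]; region rows[2,4) x cols[0,2) = 2x2
Op 5 cut(1, 0): punch at orig (3,0); cuts so far [(3, 0), (3, 1)]; region rows[2,4) x cols[0,2) = 2x2
Unfold 1 (reflect across h@2): 4 holes -> [(0, 0), (0, 1), (3, 0), (3, 1)]
Unfold 2 (reflect across v@2): 8 holes -> [(0, 0), (0, 1), (0, 2), (0, 3), (3, 0), (3, 1), (3, 2), (3, 3)]
Unfold 3 (reflect across v@4): 16 holes -> [(0, 0), (0, 1), (0, 2), (0, 3), (0, 4), (0, 5), (0, 6), (0, 7), (3, 0), (3, 1), (3, 2), (3, 3), (3, 4), (3, 5), (3, 6), (3, 7)]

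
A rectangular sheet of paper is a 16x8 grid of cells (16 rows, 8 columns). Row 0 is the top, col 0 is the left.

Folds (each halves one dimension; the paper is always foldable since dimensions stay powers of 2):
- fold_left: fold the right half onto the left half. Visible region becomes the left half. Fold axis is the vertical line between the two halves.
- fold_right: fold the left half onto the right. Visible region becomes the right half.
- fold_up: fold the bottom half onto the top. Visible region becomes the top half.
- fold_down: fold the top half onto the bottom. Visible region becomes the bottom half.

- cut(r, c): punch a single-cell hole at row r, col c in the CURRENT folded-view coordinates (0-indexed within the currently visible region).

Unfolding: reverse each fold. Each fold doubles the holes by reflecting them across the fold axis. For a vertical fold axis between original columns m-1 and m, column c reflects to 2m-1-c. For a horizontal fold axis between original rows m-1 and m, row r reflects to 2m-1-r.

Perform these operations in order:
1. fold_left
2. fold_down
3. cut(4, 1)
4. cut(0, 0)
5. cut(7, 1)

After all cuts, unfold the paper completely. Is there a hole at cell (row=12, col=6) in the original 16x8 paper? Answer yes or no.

Answer: yes

Derivation:
Op 1 fold_left: fold axis v@4; visible region now rows[0,16) x cols[0,4) = 16x4
Op 2 fold_down: fold axis h@8; visible region now rows[8,16) x cols[0,4) = 8x4
Op 3 cut(4, 1): punch at orig (12,1); cuts so far [(12, 1)]; region rows[8,16) x cols[0,4) = 8x4
Op 4 cut(0, 0): punch at orig (8,0); cuts so far [(8, 0), (12, 1)]; region rows[8,16) x cols[0,4) = 8x4
Op 5 cut(7, 1): punch at orig (15,1); cuts so far [(8, 0), (12, 1), (15, 1)]; region rows[8,16) x cols[0,4) = 8x4
Unfold 1 (reflect across h@8): 6 holes -> [(0, 1), (3, 1), (7, 0), (8, 0), (12, 1), (15, 1)]
Unfold 2 (reflect across v@4): 12 holes -> [(0, 1), (0, 6), (3, 1), (3, 6), (7, 0), (7, 7), (8, 0), (8, 7), (12, 1), (12, 6), (15, 1), (15, 6)]
Holes: [(0, 1), (0, 6), (3, 1), (3, 6), (7, 0), (7, 7), (8, 0), (8, 7), (12, 1), (12, 6), (15, 1), (15, 6)]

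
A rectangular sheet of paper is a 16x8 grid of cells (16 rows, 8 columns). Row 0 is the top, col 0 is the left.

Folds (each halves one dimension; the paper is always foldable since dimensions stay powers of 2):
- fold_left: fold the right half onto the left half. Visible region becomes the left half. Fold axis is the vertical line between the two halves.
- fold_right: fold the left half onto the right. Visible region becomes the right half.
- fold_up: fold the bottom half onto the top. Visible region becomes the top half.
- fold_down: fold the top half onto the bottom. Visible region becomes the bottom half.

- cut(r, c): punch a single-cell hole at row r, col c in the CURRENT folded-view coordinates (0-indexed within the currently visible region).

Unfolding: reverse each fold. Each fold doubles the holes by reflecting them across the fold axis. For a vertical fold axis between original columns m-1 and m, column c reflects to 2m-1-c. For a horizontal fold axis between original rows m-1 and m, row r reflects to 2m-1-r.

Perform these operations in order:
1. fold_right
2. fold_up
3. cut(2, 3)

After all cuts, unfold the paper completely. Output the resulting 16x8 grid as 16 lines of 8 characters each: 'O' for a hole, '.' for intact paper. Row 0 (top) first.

Answer: ........
........
O......O
........
........
........
........
........
........
........
........
........
........
O......O
........
........

Derivation:
Op 1 fold_right: fold axis v@4; visible region now rows[0,16) x cols[4,8) = 16x4
Op 2 fold_up: fold axis h@8; visible region now rows[0,8) x cols[4,8) = 8x4
Op 3 cut(2, 3): punch at orig (2,7); cuts so far [(2, 7)]; region rows[0,8) x cols[4,8) = 8x4
Unfold 1 (reflect across h@8): 2 holes -> [(2, 7), (13, 7)]
Unfold 2 (reflect across v@4): 4 holes -> [(2, 0), (2, 7), (13, 0), (13, 7)]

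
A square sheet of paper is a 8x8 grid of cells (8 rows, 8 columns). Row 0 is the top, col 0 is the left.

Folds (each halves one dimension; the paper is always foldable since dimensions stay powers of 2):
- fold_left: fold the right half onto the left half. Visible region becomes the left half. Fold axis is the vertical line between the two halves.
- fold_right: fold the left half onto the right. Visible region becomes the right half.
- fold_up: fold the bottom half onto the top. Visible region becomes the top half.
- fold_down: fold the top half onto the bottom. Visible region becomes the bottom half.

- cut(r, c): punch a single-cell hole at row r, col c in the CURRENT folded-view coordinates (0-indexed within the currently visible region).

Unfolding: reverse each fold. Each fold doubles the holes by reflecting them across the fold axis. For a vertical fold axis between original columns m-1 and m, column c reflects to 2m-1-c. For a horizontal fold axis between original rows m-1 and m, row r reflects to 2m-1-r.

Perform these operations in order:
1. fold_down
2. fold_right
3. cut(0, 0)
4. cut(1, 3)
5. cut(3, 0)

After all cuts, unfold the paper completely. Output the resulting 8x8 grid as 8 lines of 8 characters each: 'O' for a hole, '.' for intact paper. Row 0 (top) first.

Op 1 fold_down: fold axis h@4; visible region now rows[4,8) x cols[0,8) = 4x8
Op 2 fold_right: fold axis v@4; visible region now rows[4,8) x cols[4,8) = 4x4
Op 3 cut(0, 0): punch at orig (4,4); cuts so far [(4, 4)]; region rows[4,8) x cols[4,8) = 4x4
Op 4 cut(1, 3): punch at orig (5,7); cuts so far [(4, 4), (5, 7)]; region rows[4,8) x cols[4,8) = 4x4
Op 5 cut(3, 0): punch at orig (7,4); cuts so far [(4, 4), (5, 7), (7, 4)]; region rows[4,8) x cols[4,8) = 4x4
Unfold 1 (reflect across v@4): 6 holes -> [(4, 3), (4, 4), (5, 0), (5, 7), (7, 3), (7, 4)]
Unfold 2 (reflect across h@4): 12 holes -> [(0, 3), (0, 4), (2, 0), (2, 7), (3, 3), (3, 4), (4, 3), (4, 4), (5, 0), (5, 7), (7, 3), (7, 4)]

Answer: ...OO...
........
O......O
...OO...
...OO...
O......O
........
...OO...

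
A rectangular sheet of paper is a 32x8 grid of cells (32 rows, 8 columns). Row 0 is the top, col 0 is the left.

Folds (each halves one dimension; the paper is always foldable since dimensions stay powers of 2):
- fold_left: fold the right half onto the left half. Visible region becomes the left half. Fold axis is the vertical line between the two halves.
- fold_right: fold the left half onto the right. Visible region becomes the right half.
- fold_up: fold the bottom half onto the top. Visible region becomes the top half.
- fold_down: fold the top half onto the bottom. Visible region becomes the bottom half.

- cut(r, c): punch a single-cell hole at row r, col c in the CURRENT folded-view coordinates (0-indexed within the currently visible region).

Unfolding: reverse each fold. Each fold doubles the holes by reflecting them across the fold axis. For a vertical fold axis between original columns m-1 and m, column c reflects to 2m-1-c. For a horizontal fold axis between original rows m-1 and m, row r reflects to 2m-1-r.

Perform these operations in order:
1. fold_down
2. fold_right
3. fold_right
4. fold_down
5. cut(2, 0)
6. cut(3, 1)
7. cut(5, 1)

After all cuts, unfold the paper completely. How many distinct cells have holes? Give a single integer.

Op 1 fold_down: fold axis h@16; visible region now rows[16,32) x cols[0,8) = 16x8
Op 2 fold_right: fold axis v@4; visible region now rows[16,32) x cols[4,8) = 16x4
Op 3 fold_right: fold axis v@6; visible region now rows[16,32) x cols[6,8) = 16x2
Op 4 fold_down: fold axis h@24; visible region now rows[24,32) x cols[6,8) = 8x2
Op 5 cut(2, 0): punch at orig (26,6); cuts so far [(26, 6)]; region rows[24,32) x cols[6,8) = 8x2
Op 6 cut(3, 1): punch at orig (27,7); cuts so far [(26, 6), (27, 7)]; region rows[24,32) x cols[6,8) = 8x2
Op 7 cut(5, 1): punch at orig (29,7); cuts so far [(26, 6), (27, 7), (29, 7)]; region rows[24,32) x cols[6,8) = 8x2
Unfold 1 (reflect across h@24): 6 holes -> [(18, 7), (20, 7), (21, 6), (26, 6), (27, 7), (29, 7)]
Unfold 2 (reflect across v@6): 12 holes -> [(18, 4), (18, 7), (20, 4), (20, 7), (21, 5), (21, 6), (26, 5), (26, 6), (27, 4), (27, 7), (29, 4), (29, 7)]
Unfold 3 (reflect across v@4): 24 holes -> [(18, 0), (18, 3), (18, 4), (18, 7), (20, 0), (20, 3), (20, 4), (20, 7), (21, 1), (21, 2), (21, 5), (21, 6), (26, 1), (26, 2), (26, 5), (26, 6), (27, 0), (27, 3), (27, 4), (27, 7), (29, 0), (29, 3), (29, 4), (29, 7)]
Unfold 4 (reflect across h@16): 48 holes -> [(2, 0), (2, 3), (2, 4), (2, 7), (4, 0), (4, 3), (4, 4), (4, 7), (5, 1), (5, 2), (5, 5), (5, 6), (10, 1), (10, 2), (10, 5), (10, 6), (11, 0), (11, 3), (11, 4), (11, 7), (13, 0), (13, 3), (13, 4), (13, 7), (18, 0), (18, 3), (18, 4), (18, 7), (20, 0), (20, 3), (20, 4), (20, 7), (21, 1), (21, 2), (21, 5), (21, 6), (26, 1), (26, 2), (26, 5), (26, 6), (27, 0), (27, 3), (27, 4), (27, 7), (29, 0), (29, 3), (29, 4), (29, 7)]

Answer: 48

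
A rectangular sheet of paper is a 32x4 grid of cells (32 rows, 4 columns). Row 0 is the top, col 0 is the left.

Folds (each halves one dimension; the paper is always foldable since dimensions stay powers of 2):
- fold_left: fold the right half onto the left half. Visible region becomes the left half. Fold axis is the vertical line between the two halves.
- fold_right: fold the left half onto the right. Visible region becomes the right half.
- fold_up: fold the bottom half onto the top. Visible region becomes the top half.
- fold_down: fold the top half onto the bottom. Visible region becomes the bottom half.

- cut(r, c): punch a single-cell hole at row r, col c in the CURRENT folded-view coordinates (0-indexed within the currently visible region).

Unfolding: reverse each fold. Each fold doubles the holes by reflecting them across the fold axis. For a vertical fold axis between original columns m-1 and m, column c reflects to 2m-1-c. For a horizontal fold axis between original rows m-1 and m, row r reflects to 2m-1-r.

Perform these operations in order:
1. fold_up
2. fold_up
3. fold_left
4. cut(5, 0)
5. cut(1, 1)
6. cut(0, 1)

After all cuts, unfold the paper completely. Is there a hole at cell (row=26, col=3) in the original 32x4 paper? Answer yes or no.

Answer: yes

Derivation:
Op 1 fold_up: fold axis h@16; visible region now rows[0,16) x cols[0,4) = 16x4
Op 2 fold_up: fold axis h@8; visible region now rows[0,8) x cols[0,4) = 8x4
Op 3 fold_left: fold axis v@2; visible region now rows[0,8) x cols[0,2) = 8x2
Op 4 cut(5, 0): punch at orig (5,0); cuts so far [(5, 0)]; region rows[0,8) x cols[0,2) = 8x2
Op 5 cut(1, 1): punch at orig (1,1); cuts so far [(1, 1), (5, 0)]; region rows[0,8) x cols[0,2) = 8x2
Op 6 cut(0, 1): punch at orig (0,1); cuts so far [(0, 1), (1, 1), (5, 0)]; region rows[0,8) x cols[0,2) = 8x2
Unfold 1 (reflect across v@2): 6 holes -> [(0, 1), (0, 2), (1, 1), (1, 2), (5, 0), (5, 3)]
Unfold 2 (reflect across h@8): 12 holes -> [(0, 1), (0, 2), (1, 1), (1, 2), (5, 0), (5, 3), (10, 0), (10, 3), (14, 1), (14, 2), (15, 1), (15, 2)]
Unfold 3 (reflect across h@16): 24 holes -> [(0, 1), (0, 2), (1, 1), (1, 2), (5, 0), (5, 3), (10, 0), (10, 3), (14, 1), (14, 2), (15, 1), (15, 2), (16, 1), (16, 2), (17, 1), (17, 2), (21, 0), (21, 3), (26, 0), (26, 3), (30, 1), (30, 2), (31, 1), (31, 2)]
Holes: [(0, 1), (0, 2), (1, 1), (1, 2), (5, 0), (5, 3), (10, 0), (10, 3), (14, 1), (14, 2), (15, 1), (15, 2), (16, 1), (16, 2), (17, 1), (17, 2), (21, 0), (21, 3), (26, 0), (26, 3), (30, 1), (30, 2), (31, 1), (31, 2)]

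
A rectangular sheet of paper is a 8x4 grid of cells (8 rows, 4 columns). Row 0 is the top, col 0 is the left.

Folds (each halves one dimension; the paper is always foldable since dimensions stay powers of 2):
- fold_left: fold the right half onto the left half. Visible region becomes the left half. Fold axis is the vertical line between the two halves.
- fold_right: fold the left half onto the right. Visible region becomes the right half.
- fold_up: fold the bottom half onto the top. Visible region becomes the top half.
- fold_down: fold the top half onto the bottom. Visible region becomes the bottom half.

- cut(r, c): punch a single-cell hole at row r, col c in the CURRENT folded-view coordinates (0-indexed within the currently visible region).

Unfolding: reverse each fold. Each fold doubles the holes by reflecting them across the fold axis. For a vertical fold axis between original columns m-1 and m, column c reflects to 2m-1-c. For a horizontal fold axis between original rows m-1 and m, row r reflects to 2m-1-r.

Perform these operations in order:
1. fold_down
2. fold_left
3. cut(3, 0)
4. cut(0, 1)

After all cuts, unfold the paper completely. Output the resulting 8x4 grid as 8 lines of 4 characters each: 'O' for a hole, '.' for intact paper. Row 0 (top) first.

Answer: O..O
....
....
.OO.
.OO.
....
....
O..O

Derivation:
Op 1 fold_down: fold axis h@4; visible region now rows[4,8) x cols[0,4) = 4x4
Op 2 fold_left: fold axis v@2; visible region now rows[4,8) x cols[0,2) = 4x2
Op 3 cut(3, 0): punch at orig (7,0); cuts so far [(7, 0)]; region rows[4,8) x cols[0,2) = 4x2
Op 4 cut(0, 1): punch at orig (4,1); cuts so far [(4, 1), (7, 0)]; region rows[4,8) x cols[0,2) = 4x2
Unfold 1 (reflect across v@2): 4 holes -> [(4, 1), (4, 2), (7, 0), (7, 3)]
Unfold 2 (reflect across h@4): 8 holes -> [(0, 0), (0, 3), (3, 1), (3, 2), (4, 1), (4, 2), (7, 0), (7, 3)]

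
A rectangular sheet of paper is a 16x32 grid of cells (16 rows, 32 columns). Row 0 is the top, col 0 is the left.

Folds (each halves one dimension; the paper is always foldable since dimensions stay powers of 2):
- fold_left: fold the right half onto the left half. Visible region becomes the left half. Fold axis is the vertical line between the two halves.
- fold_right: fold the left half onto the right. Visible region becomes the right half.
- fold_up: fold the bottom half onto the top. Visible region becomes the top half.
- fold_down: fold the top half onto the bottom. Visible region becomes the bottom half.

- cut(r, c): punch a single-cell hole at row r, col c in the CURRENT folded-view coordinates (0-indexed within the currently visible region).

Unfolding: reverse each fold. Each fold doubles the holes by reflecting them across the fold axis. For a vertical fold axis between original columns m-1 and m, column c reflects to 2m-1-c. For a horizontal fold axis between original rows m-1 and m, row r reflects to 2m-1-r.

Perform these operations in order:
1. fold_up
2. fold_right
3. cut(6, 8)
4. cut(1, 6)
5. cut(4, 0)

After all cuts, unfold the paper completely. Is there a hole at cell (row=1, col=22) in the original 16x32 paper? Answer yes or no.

Op 1 fold_up: fold axis h@8; visible region now rows[0,8) x cols[0,32) = 8x32
Op 2 fold_right: fold axis v@16; visible region now rows[0,8) x cols[16,32) = 8x16
Op 3 cut(6, 8): punch at orig (6,24); cuts so far [(6, 24)]; region rows[0,8) x cols[16,32) = 8x16
Op 4 cut(1, 6): punch at orig (1,22); cuts so far [(1, 22), (6, 24)]; region rows[0,8) x cols[16,32) = 8x16
Op 5 cut(4, 0): punch at orig (4,16); cuts so far [(1, 22), (4, 16), (6, 24)]; region rows[0,8) x cols[16,32) = 8x16
Unfold 1 (reflect across v@16): 6 holes -> [(1, 9), (1, 22), (4, 15), (4, 16), (6, 7), (6, 24)]
Unfold 2 (reflect across h@8): 12 holes -> [(1, 9), (1, 22), (4, 15), (4, 16), (6, 7), (6, 24), (9, 7), (9, 24), (11, 15), (11, 16), (14, 9), (14, 22)]
Holes: [(1, 9), (1, 22), (4, 15), (4, 16), (6, 7), (6, 24), (9, 7), (9, 24), (11, 15), (11, 16), (14, 9), (14, 22)]

Answer: yes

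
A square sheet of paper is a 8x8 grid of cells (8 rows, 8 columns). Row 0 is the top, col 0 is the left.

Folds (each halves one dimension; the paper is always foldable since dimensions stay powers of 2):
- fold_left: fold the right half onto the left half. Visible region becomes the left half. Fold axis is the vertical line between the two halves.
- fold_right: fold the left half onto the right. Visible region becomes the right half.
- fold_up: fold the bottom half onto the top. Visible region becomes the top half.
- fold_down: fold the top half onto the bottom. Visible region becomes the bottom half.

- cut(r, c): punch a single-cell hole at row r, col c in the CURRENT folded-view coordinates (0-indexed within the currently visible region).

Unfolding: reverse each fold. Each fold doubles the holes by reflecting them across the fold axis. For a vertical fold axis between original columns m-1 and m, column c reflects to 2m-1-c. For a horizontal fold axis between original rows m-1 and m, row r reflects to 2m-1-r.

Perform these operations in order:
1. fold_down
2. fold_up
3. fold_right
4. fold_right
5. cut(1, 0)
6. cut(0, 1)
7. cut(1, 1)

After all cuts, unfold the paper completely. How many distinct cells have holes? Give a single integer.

Op 1 fold_down: fold axis h@4; visible region now rows[4,8) x cols[0,8) = 4x8
Op 2 fold_up: fold axis h@6; visible region now rows[4,6) x cols[0,8) = 2x8
Op 3 fold_right: fold axis v@4; visible region now rows[4,6) x cols[4,8) = 2x4
Op 4 fold_right: fold axis v@6; visible region now rows[4,6) x cols[6,8) = 2x2
Op 5 cut(1, 0): punch at orig (5,6); cuts so far [(5, 6)]; region rows[4,6) x cols[6,8) = 2x2
Op 6 cut(0, 1): punch at orig (4,7); cuts so far [(4, 7), (5, 6)]; region rows[4,6) x cols[6,8) = 2x2
Op 7 cut(1, 1): punch at orig (5,7); cuts so far [(4, 7), (5, 6), (5, 7)]; region rows[4,6) x cols[6,8) = 2x2
Unfold 1 (reflect across v@6): 6 holes -> [(4, 4), (4, 7), (5, 4), (5, 5), (5, 6), (5, 7)]
Unfold 2 (reflect across v@4): 12 holes -> [(4, 0), (4, 3), (4, 4), (4, 7), (5, 0), (5, 1), (5, 2), (5, 3), (5, 4), (5, 5), (5, 6), (5, 7)]
Unfold 3 (reflect across h@6): 24 holes -> [(4, 0), (4, 3), (4, 4), (4, 7), (5, 0), (5, 1), (5, 2), (5, 3), (5, 4), (5, 5), (5, 6), (5, 7), (6, 0), (6, 1), (6, 2), (6, 3), (6, 4), (6, 5), (6, 6), (6, 7), (7, 0), (7, 3), (7, 4), (7, 7)]
Unfold 4 (reflect across h@4): 48 holes -> [(0, 0), (0, 3), (0, 4), (0, 7), (1, 0), (1, 1), (1, 2), (1, 3), (1, 4), (1, 5), (1, 6), (1, 7), (2, 0), (2, 1), (2, 2), (2, 3), (2, 4), (2, 5), (2, 6), (2, 7), (3, 0), (3, 3), (3, 4), (3, 7), (4, 0), (4, 3), (4, 4), (4, 7), (5, 0), (5, 1), (5, 2), (5, 3), (5, 4), (5, 5), (5, 6), (5, 7), (6, 0), (6, 1), (6, 2), (6, 3), (6, 4), (6, 5), (6, 6), (6, 7), (7, 0), (7, 3), (7, 4), (7, 7)]

Answer: 48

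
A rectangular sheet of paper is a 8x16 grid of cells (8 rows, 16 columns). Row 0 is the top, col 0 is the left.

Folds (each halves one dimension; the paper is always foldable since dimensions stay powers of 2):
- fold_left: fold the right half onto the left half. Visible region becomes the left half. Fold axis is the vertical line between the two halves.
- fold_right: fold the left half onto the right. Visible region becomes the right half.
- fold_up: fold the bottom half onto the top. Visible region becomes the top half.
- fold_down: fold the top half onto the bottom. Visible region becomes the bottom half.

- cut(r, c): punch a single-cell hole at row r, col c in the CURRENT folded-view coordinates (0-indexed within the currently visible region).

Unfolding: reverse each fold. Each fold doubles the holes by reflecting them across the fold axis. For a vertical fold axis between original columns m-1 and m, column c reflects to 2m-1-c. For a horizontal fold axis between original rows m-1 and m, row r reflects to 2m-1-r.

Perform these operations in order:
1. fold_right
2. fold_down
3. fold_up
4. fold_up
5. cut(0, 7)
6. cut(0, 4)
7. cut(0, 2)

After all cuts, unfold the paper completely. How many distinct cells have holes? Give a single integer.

Op 1 fold_right: fold axis v@8; visible region now rows[0,8) x cols[8,16) = 8x8
Op 2 fold_down: fold axis h@4; visible region now rows[4,8) x cols[8,16) = 4x8
Op 3 fold_up: fold axis h@6; visible region now rows[4,6) x cols[8,16) = 2x8
Op 4 fold_up: fold axis h@5; visible region now rows[4,5) x cols[8,16) = 1x8
Op 5 cut(0, 7): punch at orig (4,15); cuts so far [(4, 15)]; region rows[4,5) x cols[8,16) = 1x8
Op 6 cut(0, 4): punch at orig (4,12); cuts so far [(4, 12), (4, 15)]; region rows[4,5) x cols[8,16) = 1x8
Op 7 cut(0, 2): punch at orig (4,10); cuts so far [(4, 10), (4, 12), (4, 15)]; region rows[4,5) x cols[8,16) = 1x8
Unfold 1 (reflect across h@5): 6 holes -> [(4, 10), (4, 12), (4, 15), (5, 10), (5, 12), (5, 15)]
Unfold 2 (reflect across h@6): 12 holes -> [(4, 10), (4, 12), (4, 15), (5, 10), (5, 12), (5, 15), (6, 10), (6, 12), (6, 15), (7, 10), (7, 12), (7, 15)]
Unfold 3 (reflect across h@4): 24 holes -> [(0, 10), (0, 12), (0, 15), (1, 10), (1, 12), (1, 15), (2, 10), (2, 12), (2, 15), (3, 10), (3, 12), (3, 15), (4, 10), (4, 12), (4, 15), (5, 10), (5, 12), (5, 15), (6, 10), (6, 12), (6, 15), (7, 10), (7, 12), (7, 15)]
Unfold 4 (reflect across v@8): 48 holes -> [(0, 0), (0, 3), (0, 5), (0, 10), (0, 12), (0, 15), (1, 0), (1, 3), (1, 5), (1, 10), (1, 12), (1, 15), (2, 0), (2, 3), (2, 5), (2, 10), (2, 12), (2, 15), (3, 0), (3, 3), (3, 5), (3, 10), (3, 12), (3, 15), (4, 0), (4, 3), (4, 5), (4, 10), (4, 12), (4, 15), (5, 0), (5, 3), (5, 5), (5, 10), (5, 12), (5, 15), (6, 0), (6, 3), (6, 5), (6, 10), (6, 12), (6, 15), (7, 0), (7, 3), (7, 5), (7, 10), (7, 12), (7, 15)]

Answer: 48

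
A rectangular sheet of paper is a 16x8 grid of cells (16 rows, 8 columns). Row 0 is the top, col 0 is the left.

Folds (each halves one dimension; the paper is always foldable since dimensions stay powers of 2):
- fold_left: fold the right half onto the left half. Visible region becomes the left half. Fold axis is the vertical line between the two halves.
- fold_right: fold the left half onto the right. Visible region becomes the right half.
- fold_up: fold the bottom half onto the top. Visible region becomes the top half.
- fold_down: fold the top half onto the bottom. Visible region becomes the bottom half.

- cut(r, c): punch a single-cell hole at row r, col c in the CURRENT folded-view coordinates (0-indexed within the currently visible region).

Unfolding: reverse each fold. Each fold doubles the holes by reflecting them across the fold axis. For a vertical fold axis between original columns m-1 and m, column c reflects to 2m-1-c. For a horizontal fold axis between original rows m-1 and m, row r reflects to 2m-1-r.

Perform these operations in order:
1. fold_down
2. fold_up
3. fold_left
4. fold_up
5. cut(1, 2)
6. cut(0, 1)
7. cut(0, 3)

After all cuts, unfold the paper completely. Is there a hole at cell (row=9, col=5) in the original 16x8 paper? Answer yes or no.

Op 1 fold_down: fold axis h@8; visible region now rows[8,16) x cols[0,8) = 8x8
Op 2 fold_up: fold axis h@12; visible region now rows[8,12) x cols[0,8) = 4x8
Op 3 fold_left: fold axis v@4; visible region now rows[8,12) x cols[0,4) = 4x4
Op 4 fold_up: fold axis h@10; visible region now rows[8,10) x cols[0,4) = 2x4
Op 5 cut(1, 2): punch at orig (9,2); cuts so far [(9, 2)]; region rows[8,10) x cols[0,4) = 2x4
Op 6 cut(0, 1): punch at orig (8,1); cuts so far [(8, 1), (9, 2)]; region rows[8,10) x cols[0,4) = 2x4
Op 7 cut(0, 3): punch at orig (8,3); cuts so far [(8, 1), (8, 3), (9, 2)]; region rows[8,10) x cols[0,4) = 2x4
Unfold 1 (reflect across h@10): 6 holes -> [(8, 1), (8, 3), (9, 2), (10, 2), (11, 1), (11, 3)]
Unfold 2 (reflect across v@4): 12 holes -> [(8, 1), (8, 3), (8, 4), (8, 6), (9, 2), (9, 5), (10, 2), (10, 5), (11, 1), (11, 3), (11, 4), (11, 6)]
Unfold 3 (reflect across h@12): 24 holes -> [(8, 1), (8, 3), (8, 4), (8, 6), (9, 2), (9, 5), (10, 2), (10, 5), (11, 1), (11, 3), (11, 4), (11, 6), (12, 1), (12, 3), (12, 4), (12, 6), (13, 2), (13, 5), (14, 2), (14, 5), (15, 1), (15, 3), (15, 4), (15, 6)]
Unfold 4 (reflect across h@8): 48 holes -> [(0, 1), (0, 3), (0, 4), (0, 6), (1, 2), (1, 5), (2, 2), (2, 5), (3, 1), (3, 3), (3, 4), (3, 6), (4, 1), (4, 3), (4, 4), (4, 6), (5, 2), (5, 5), (6, 2), (6, 5), (7, 1), (7, 3), (7, 4), (7, 6), (8, 1), (8, 3), (8, 4), (8, 6), (9, 2), (9, 5), (10, 2), (10, 5), (11, 1), (11, 3), (11, 4), (11, 6), (12, 1), (12, 3), (12, 4), (12, 6), (13, 2), (13, 5), (14, 2), (14, 5), (15, 1), (15, 3), (15, 4), (15, 6)]
Holes: [(0, 1), (0, 3), (0, 4), (0, 6), (1, 2), (1, 5), (2, 2), (2, 5), (3, 1), (3, 3), (3, 4), (3, 6), (4, 1), (4, 3), (4, 4), (4, 6), (5, 2), (5, 5), (6, 2), (6, 5), (7, 1), (7, 3), (7, 4), (7, 6), (8, 1), (8, 3), (8, 4), (8, 6), (9, 2), (9, 5), (10, 2), (10, 5), (11, 1), (11, 3), (11, 4), (11, 6), (12, 1), (12, 3), (12, 4), (12, 6), (13, 2), (13, 5), (14, 2), (14, 5), (15, 1), (15, 3), (15, 4), (15, 6)]

Answer: yes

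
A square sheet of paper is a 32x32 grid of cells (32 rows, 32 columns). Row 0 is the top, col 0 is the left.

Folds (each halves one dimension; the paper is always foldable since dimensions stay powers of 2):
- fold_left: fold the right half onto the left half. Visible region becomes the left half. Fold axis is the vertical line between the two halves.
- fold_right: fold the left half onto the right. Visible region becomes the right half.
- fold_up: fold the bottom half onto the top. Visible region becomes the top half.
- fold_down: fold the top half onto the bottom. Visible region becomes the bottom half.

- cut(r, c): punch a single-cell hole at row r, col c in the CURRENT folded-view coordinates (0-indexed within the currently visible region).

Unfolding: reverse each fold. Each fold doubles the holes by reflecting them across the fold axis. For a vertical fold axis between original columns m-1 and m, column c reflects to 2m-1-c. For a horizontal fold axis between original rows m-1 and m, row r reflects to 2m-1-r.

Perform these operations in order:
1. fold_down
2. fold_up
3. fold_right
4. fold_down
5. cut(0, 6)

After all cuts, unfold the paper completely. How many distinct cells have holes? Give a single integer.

Answer: 16

Derivation:
Op 1 fold_down: fold axis h@16; visible region now rows[16,32) x cols[0,32) = 16x32
Op 2 fold_up: fold axis h@24; visible region now rows[16,24) x cols[0,32) = 8x32
Op 3 fold_right: fold axis v@16; visible region now rows[16,24) x cols[16,32) = 8x16
Op 4 fold_down: fold axis h@20; visible region now rows[20,24) x cols[16,32) = 4x16
Op 5 cut(0, 6): punch at orig (20,22); cuts so far [(20, 22)]; region rows[20,24) x cols[16,32) = 4x16
Unfold 1 (reflect across h@20): 2 holes -> [(19, 22), (20, 22)]
Unfold 2 (reflect across v@16): 4 holes -> [(19, 9), (19, 22), (20, 9), (20, 22)]
Unfold 3 (reflect across h@24): 8 holes -> [(19, 9), (19, 22), (20, 9), (20, 22), (27, 9), (27, 22), (28, 9), (28, 22)]
Unfold 4 (reflect across h@16): 16 holes -> [(3, 9), (3, 22), (4, 9), (4, 22), (11, 9), (11, 22), (12, 9), (12, 22), (19, 9), (19, 22), (20, 9), (20, 22), (27, 9), (27, 22), (28, 9), (28, 22)]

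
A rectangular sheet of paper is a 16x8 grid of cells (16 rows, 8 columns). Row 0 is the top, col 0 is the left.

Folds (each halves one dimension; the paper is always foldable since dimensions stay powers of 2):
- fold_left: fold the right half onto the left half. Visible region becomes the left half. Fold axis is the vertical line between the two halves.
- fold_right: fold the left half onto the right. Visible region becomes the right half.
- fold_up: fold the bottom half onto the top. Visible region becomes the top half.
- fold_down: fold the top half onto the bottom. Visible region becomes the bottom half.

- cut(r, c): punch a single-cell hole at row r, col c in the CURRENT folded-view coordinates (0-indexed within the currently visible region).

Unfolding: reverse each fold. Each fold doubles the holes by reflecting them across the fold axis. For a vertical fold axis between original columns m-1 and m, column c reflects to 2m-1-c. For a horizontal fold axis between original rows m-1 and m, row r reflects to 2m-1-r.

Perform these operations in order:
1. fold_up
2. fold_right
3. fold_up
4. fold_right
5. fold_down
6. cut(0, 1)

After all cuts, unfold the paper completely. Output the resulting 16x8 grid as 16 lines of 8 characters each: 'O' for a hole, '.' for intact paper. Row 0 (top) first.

Op 1 fold_up: fold axis h@8; visible region now rows[0,8) x cols[0,8) = 8x8
Op 2 fold_right: fold axis v@4; visible region now rows[0,8) x cols[4,8) = 8x4
Op 3 fold_up: fold axis h@4; visible region now rows[0,4) x cols[4,8) = 4x4
Op 4 fold_right: fold axis v@6; visible region now rows[0,4) x cols[6,8) = 4x2
Op 5 fold_down: fold axis h@2; visible region now rows[2,4) x cols[6,8) = 2x2
Op 6 cut(0, 1): punch at orig (2,7); cuts so far [(2, 7)]; region rows[2,4) x cols[6,8) = 2x2
Unfold 1 (reflect across h@2): 2 holes -> [(1, 7), (2, 7)]
Unfold 2 (reflect across v@6): 4 holes -> [(1, 4), (1, 7), (2, 4), (2, 7)]
Unfold 3 (reflect across h@4): 8 holes -> [(1, 4), (1, 7), (2, 4), (2, 7), (5, 4), (5, 7), (6, 4), (6, 7)]
Unfold 4 (reflect across v@4): 16 holes -> [(1, 0), (1, 3), (1, 4), (1, 7), (2, 0), (2, 3), (2, 4), (2, 7), (5, 0), (5, 3), (5, 4), (5, 7), (6, 0), (6, 3), (6, 4), (6, 7)]
Unfold 5 (reflect across h@8): 32 holes -> [(1, 0), (1, 3), (1, 4), (1, 7), (2, 0), (2, 3), (2, 4), (2, 7), (5, 0), (5, 3), (5, 4), (5, 7), (6, 0), (6, 3), (6, 4), (6, 7), (9, 0), (9, 3), (9, 4), (9, 7), (10, 0), (10, 3), (10, 4), (10, 7), (13, 0), (13, 3), (13, 4), (13, 7), (14, 0), (14, 3), (14, 4), (14, 7)]

Answer: ........
O..OO..O
O..OO..O
........
........
O..OO..O
O..OO..O
........
........
O..OO..O
O..OO..O
........
........
O..OO..O
O..OO..O
........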